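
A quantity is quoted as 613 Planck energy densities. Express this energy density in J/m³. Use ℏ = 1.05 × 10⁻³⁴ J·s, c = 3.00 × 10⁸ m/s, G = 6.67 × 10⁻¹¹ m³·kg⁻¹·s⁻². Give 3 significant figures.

One Planck energy density: u_P = c⁷/(ℏG²) = 4.68 × 10¹¹³ J/m³.
613 × 4.68 × 10¹¹³ J/m³ = 2.87 × 10¹¹⁶ J/m³

2.87 × 10¹¹⁶ J/m³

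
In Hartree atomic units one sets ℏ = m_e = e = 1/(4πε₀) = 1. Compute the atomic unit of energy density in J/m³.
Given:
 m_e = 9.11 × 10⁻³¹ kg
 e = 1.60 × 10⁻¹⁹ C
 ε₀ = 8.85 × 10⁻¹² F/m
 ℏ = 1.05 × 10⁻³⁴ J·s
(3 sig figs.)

u_au = E_h/a₀³ = m_e⁴e¹⁰/((4πε₀)⁵ℏ⁸)
E_h = 4.38 × 10⁻¹⁸ J
a₀ = 5.26 × 10⁻¹¹ m
E_h/a₀³ = 3.01 × 10¹³ J/m³

3.01 × 10¹³ J/m³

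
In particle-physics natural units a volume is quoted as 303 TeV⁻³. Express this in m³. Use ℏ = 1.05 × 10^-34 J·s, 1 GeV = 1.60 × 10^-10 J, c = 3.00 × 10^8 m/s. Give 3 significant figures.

2.31 × 10^-54 m³

Volume is [L]³ = [E]⁻³·(ℏc)³.
1 GeV⁻³ → (ℏc)³ × (1 GeV in J)⁻³ = 7.63 × 10^-48 m³.
Convert the energy scale: 303 TeV⁻³ = 3.03 × 10^-7 GeV⁻³.
Result: 3.03 × 10^-7 × 7.63 × 10^-48 = 2.31 × 10^-54 m³.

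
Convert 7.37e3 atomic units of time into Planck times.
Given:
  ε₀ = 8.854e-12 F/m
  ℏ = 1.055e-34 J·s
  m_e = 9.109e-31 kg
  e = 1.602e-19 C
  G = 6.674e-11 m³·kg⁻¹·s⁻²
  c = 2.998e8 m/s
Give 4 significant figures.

3.312e30

atomic unit of time: τ_au = (4πε₀)²ℏ³/(m_e e⁴) = 2.423e-17 s
Planck time: t_P = √(ℏG/c⁵) = 5.392e-44 s
7.37e3 × 2.423e-17 / 5.392e-44 = 3.312e30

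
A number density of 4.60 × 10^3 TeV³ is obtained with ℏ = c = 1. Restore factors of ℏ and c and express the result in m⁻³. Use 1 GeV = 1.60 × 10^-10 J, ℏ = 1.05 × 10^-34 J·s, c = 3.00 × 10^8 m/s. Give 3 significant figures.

6.03 × 10^59 m⁻³

Number density is [L]⁻³ = [E]³/(ℏc)³.
1 GeV³ → 1/(ℏc)³ × (1 GeV in J)³ = 1.31 × 10^47 m⁻³.
Convert the energy scale: 4.60 × 10^3 TeV³ = 4.60 × 10^12 GeV³.
Result: 4.60 × 10^12 × 1.31 × 10^47 = 6.03 × 10^59 m⁻³.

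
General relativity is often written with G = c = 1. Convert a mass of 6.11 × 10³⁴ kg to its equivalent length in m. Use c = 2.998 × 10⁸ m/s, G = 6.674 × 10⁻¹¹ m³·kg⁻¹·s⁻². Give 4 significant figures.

In G = c = 1 units mass has dimensions of length; the conversion factor is G/c².
6.11 × 10³⁴ kg × (G/c²) = 4.537 × 10⁷ m

4.537 × 10⁷ m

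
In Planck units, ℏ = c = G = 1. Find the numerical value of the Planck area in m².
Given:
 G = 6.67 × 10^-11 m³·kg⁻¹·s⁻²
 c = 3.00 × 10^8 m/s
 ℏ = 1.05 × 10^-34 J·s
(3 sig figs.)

The unique combination of the constants set to 1 with dimensions of area is A_P = ℏG/c³.
  = 7.00 × 10^-45 / 2.70 × 10^25
  = 2.59 × 10^-70 m²

2.59 × 10^-70 m²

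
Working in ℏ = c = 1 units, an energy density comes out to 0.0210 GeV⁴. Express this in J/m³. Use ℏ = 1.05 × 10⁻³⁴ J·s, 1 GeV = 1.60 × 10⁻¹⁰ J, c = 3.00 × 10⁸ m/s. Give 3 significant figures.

[E]/[L]³ = [E]⁴/(ℏc)³; restore (ℏc)⁻³.
1 GeV⁴ → 1/(ℏc)³ × (1 GeV in J)⁴ = 2.10 × 10³⁷ J/m³.
Result: 0.0210 × 2.10 × 10³⁷ = 4.40 × 10³⁵ J/m³.

4.40 × 10³⁵ J/m³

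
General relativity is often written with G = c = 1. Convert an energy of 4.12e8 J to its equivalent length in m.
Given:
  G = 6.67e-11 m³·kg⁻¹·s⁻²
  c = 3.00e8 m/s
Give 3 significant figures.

3.39e-36 m

Energy → length via G/c⁴.
4.12e8 J × (G/c⁴) = 3.39e-36 m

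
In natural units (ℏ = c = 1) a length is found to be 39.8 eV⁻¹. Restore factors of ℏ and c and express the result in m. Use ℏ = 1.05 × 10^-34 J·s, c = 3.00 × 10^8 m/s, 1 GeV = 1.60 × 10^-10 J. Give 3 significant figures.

A length is [E]⁻¹ in ℏ=c=1; restore one factor of ℏc.
1 GeV⁻¹ → ℏc × (1 GeV in J)⁻¹ = 1.97 × 10^-16 m.
Convert the energy scale: 39.8 eV⁻¹ = 3.98 × 10^10 GeV⁻¹.
Result: 3.98 × 10^10 × 1.97 × 10^-16 = 7.84 × 10^-6 m.

7.84 × 10^-6 m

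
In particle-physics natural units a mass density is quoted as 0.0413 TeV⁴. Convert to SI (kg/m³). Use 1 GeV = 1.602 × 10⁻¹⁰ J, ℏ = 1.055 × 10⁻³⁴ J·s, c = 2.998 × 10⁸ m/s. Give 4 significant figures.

Mass density is [E]/(c²[L]³) = [E]⁴/(ℏ³c⁵).
1 GeV⁴ → 1/(ℏ³c⁵) × (1 GeV in J)⁴ = 2.316 × 10²⁰ kg/m³.
Convert the energy scale: 0.0413 TeV⁴ = 4.13 × 10¹⁰ GeV⁴.
Result: 4.13 × 10¹⁰ × 2.316 × 10²⁰ = 9.565 × 10³⁰ kg/m³.

9.565 × 10³⁰ kg/m³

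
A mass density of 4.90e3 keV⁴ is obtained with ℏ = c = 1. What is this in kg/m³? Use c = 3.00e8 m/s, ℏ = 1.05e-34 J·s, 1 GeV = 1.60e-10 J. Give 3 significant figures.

Mass density is [E]/(c²[L]³) = [E]⁴/(ℏ³c⁵).
1 GeV⁴ → 1/(ℏ³c⁵) × (1 GeV in J)⁴ = 2.33e20 kg/m³.
Convert the energy scale: 4.90e3 keV⁴ = 4.90e-21 GeV⁴.
Result: 4.90e-21 × 2.33e20 = 1.14 kg/m³.

1.14 kg/m³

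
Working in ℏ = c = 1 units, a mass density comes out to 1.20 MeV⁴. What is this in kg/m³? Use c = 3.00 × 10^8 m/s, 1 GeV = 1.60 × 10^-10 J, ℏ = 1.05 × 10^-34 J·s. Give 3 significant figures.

Mass density is [E]/(c²[L]³) = [E]⁴/(ℏ³c⁵).
1 GeV⁴ → 1/(ℏ³c⁵) × (1 GeV in J)⁴ = 2.33 × 10^20 kg/m³.
Convert the energy scale: 1.20 MeV⁴ = 1.20 × 10^-12 GeV⁴.
Result: 1.20 × 10^-12 × 2.33 × 10^20 = 2.80 × 10^8 kg/m³.

2.80 × 10^8 kg/m³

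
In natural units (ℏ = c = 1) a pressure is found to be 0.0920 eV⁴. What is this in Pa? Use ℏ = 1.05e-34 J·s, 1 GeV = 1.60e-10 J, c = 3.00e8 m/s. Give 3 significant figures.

Pressure is [E]/[L]³ = [E]⁴/(ℏc)³.
1 GeV⁴ → 1/(ℏc)³ × (1 GeV in J)⁴ = 2.10e37 Pa.
Convert the energy scale: 0.0920 eV⁴ = 9.20e-38 GeV⁴.
Result: 9.20e-38 × 2.10e37 = 1.93 Pa.

1.93 Pa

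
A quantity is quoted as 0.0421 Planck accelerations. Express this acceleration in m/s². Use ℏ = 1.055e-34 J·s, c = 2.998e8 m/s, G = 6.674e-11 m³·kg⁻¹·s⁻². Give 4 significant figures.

2.341e50 m/s²

One Planck acceleration: a_P = √(c⁷/(ℏG)) = 5.560e51 m/s².
0.0421 × 5.560e51 m/s² = 2.341e50 m/s²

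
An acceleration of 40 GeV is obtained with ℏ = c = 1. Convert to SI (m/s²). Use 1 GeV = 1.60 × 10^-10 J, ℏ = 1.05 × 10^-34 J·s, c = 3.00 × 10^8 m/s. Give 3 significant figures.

1.83 × 10^34 m/s²

Acceleration is [L]/[T]² = c·[E]/ℏ.
1 GeV → c/ℏ × (1 GeV in J) = 4.57 × 10^32 m/s².
Result: 40 × 4.57 × 10^32 = 1.83 × 10^34 m/s².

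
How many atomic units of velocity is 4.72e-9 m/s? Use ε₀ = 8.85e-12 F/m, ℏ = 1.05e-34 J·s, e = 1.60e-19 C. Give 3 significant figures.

atomic unit of velocity: v_au = e²/(4πε₀ℏ) = 2.19e6 m/s.
4.72e-9 / 2.19e6 = 2.15e-15

2.15e-15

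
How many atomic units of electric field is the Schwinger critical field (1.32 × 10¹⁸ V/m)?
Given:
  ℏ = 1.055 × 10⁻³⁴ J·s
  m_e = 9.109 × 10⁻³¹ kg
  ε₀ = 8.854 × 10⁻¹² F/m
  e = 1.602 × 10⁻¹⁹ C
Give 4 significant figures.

atomic unit of electric field: E_au = E_h/(e a₀) = m_e²e⁵/((4πε₀)³ℏ⁴) = 5.131 × 10¹¹ V/m.
1.32 × 10¹⁸ / 5.131 × 10¹¹ = 2.573 × 10⁶

2.573 × 10⁶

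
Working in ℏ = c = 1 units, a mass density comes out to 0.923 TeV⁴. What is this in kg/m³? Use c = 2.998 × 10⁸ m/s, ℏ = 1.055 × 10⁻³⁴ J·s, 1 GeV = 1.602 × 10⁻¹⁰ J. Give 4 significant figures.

2.138 × 10³² kg/m³

Mass density is [E]/(c²[L]³) = [E]⁴/(ℏ³c⁵).
1 GeV⁴ → 1/(ℏ³c⁵) × (1 GeV in J)⁴ = 2.316 × 10²⁰ kg/m³.
Convert the energy scale: 0.923 TeV⁴ = 9.23 × 10¹¹ GeV⁴.
Result: 9.23 × 10¹¹ × 2.316 × 10²⁰ = 2.138 × 10³² kg/m³.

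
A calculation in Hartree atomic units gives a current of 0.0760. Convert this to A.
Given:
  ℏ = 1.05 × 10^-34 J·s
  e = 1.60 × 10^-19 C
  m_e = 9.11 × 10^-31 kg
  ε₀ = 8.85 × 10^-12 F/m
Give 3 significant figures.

One atomic unit of electric current: I_au = e E_h/ℏ = m_e e⁵/((4πε₀)²ℏ³) = 6.67 × 10^-3 A.
0.0760 × 6.67 × 10^-3 A = 5.07 × 10^-4 A

5.07 × 10^-4 A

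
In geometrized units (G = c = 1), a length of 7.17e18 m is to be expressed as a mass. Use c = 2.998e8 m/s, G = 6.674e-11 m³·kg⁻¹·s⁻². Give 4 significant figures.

9.656e45 kg

Length → mass via c²/G.
7.17e18 m × (c²/G) = 9.656e45 kg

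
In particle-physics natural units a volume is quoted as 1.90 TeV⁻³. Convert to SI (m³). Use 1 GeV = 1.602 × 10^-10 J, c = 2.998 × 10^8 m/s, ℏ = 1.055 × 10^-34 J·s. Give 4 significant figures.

Volume is [L]³ = [E]⁻³·(ℏc)³.
1 GeV⁻³ → (ℏc)³ × (1 GeV in J)⁻³ = 7.696 × 10^-48 m³.
Convert the energy scale: 1.90 TeV⁻³ = 1.90 × 10^-9 GeV⁻³.
Result: 1.90 × 10^-9 × 7.696 × 10^-48 = 1.462 × 10^-56 m³.

1.462 × 10^-56 m³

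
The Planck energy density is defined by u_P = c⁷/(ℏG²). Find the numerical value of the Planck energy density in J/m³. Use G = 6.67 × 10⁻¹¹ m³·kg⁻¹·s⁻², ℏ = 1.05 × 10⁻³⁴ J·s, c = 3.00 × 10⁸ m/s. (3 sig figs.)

4.68 × 10¹¹³ J/m³

u_P = c⁷/(ℏG²)
  = 2.19 × 10⁵⁹ / 4.67 × 10⁻⁵⁵
  = 4.68 × 10¹¹³ J/m³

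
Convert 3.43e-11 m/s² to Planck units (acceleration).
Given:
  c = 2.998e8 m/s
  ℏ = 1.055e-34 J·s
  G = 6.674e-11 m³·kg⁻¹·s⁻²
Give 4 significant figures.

6.169e-63

Planck acceleration: a_P = √(c⁷/(ℏG)) = 5.560e51 m/s².
3.43e-11 / 5.560e51 = 6.169e-63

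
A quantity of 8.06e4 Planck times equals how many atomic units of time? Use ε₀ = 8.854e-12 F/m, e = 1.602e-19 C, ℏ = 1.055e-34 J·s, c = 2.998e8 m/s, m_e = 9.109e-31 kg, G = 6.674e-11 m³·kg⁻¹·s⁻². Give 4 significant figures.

Planck time: t_P = √(ℏG/c⁵) = 5.392e-44 s
atomic unit of time: τ_au = (4πε₀)²ℏ³/(m_e e⁴) = 2.423e-17 s
8.06e4 × 5.392e-44 / 2.423e-17 = 1.794e-22

1.794e-22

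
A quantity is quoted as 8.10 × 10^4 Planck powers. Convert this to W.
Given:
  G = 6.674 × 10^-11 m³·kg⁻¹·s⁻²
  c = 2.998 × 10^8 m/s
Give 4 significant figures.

One Planck power: P_P = c⁵/G = 3.629 × 10^52 W.
8.10 × 10^4 × 3.629 × 10^52 W = 2.939 × 10^57 W

2.939 × 10^57 W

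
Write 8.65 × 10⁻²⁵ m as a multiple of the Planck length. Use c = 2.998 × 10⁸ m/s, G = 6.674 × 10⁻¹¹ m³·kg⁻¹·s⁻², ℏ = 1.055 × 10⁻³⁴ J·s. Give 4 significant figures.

5.351 × 10¹⁰

Planck length: ℓ_P = √(ℏG/c³) = 1.616 × 10⁻³⁵ m.
8.65 × 10⁻²⁵ / 1.616 × 10⁻³⁵ = 5.351 × 10¹⁰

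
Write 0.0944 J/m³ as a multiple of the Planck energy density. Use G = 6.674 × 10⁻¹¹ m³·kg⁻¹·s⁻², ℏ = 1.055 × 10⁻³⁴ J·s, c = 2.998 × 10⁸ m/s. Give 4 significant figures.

2.038 × 10⁻¹¹⁵

Planck energy density: u_P = c⁷/(ℏG²) = 4.632 × 10¹¹³ J/m³.
0.0944 / 4.632 × 10¹¹³ = 2.038 × 10⁻¹¹⁵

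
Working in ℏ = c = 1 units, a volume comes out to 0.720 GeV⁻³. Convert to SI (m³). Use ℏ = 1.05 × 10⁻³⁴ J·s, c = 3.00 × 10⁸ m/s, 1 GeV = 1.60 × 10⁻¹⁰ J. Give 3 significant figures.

Volume is [L]³ = [E]⁻³·(ℏc)³.
1 GeV⁻³ → (ℏc)³ × (1 GeV in J)⁻³ = 7.63 × 10⁻⁴⁸ m³.
Result: 0.720 × 7.63 × 10⁻⁴⁸ = 5.49 × 10⁻⁴⁸ m³.

5.49 × 10⁻⁴⁸ m³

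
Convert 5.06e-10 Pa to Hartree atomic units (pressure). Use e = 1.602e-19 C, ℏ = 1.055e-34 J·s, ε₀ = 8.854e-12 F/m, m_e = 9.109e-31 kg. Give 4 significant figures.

atomic unit of pressure: P_au = E_h/a₀³ = m_e⁴e¹⁰/((4πε₀)⁵ℏ⁸) = 2.929e13 Pa.
5.06e-10 / 2.929e13 = 1.727e-23

1.727e-23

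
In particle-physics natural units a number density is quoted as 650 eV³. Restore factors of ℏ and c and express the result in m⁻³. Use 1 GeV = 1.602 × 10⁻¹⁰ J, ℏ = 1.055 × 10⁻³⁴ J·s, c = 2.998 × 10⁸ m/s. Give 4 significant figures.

8.446 × 10²² m⁻³

Number density is [L]⁻³ = [E]³/(ℏc)³.
1 GeV³ → 1/(ℏc)³ × (1 GeV in J)³ = 1.299 × 10⁴⁷ m⁻³.
Convert the energy scale: 650 eV³ = 6.50 × 10⁻²⁵ GeV³.
Result: 6.50 × 10⁻²⁵ × 1.299 × 10⁴⁷ = 8.446 × 10²² m⁻³.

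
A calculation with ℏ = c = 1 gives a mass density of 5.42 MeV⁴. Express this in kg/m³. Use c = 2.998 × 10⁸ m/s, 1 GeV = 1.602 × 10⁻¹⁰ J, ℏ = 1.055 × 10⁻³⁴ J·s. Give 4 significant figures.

Mass density is [E]/(c²[L]³) = [E]⁴/(ℏ³c⁵).
1 GeV⁴ → 1/(ℏ³c⁵) × (1 GeV in J)⁴ = 2.316 × 10²⁰ kg/m³.
Convert the energy scale: 5.42 MeV⁴ = 5.42 × 10⁻¹² GeV⁴.
Result: 5.42 × 10⁻¹² × 2.316 × 10²⁰ = 1.255 × 10⁹ kg/m³.

1.255 × 10⁹ kg/m³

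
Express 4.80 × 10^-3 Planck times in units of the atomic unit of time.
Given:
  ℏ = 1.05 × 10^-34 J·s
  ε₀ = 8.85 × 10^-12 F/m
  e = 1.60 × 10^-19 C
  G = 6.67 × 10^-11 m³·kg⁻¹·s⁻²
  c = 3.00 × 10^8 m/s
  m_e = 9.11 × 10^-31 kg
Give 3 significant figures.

1.07 × 10^-29

Planck time: t_P = √(ℏG/c⁵) = 5.37 × 10^-44 s
atomic unit of time: τ_au = (4πε₀)²ℏ³/(m_e e⁴) = 2.40 × 10^-17 s
4.80 × 10^-3 × 5.37 × 10^-44 / 2.40 × 10^-17 = 1.07 × 10^-29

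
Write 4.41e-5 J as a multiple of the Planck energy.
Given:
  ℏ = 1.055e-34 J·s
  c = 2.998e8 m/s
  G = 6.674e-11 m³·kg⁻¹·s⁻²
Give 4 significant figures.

Planck energy: E_P = √(ℏc⁵/G) = 1.957e9 J.
4.41e-5 / 1.957e9 = 2.254e-14

2.254e-14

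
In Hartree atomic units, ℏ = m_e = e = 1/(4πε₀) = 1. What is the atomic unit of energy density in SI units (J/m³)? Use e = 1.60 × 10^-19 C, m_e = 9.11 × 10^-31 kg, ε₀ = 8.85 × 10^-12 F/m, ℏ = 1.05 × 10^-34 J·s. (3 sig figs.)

3.01 × 10^13 J/m³

From ℏ = m_e = e = 1/(4πε₀) = 1 the energy density scale is u_au = E_h/a₀³ = m_e⁴e¹⁰/((4πε₀)⁵ℏ⁸).
E_h = 4.38 × 10^-18 J
a₀ = 5.26 × 10^-11 m
E_h/a₀³ = 3.01 × 10^13 J/m³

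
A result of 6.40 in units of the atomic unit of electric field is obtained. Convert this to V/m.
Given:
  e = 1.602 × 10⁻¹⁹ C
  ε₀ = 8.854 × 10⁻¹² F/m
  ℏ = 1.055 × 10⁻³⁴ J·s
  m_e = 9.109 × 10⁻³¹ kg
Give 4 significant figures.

3.284 × 10¹² V/m

One atomic unit of electric field: E_au = E_h/(e a₀) = m_e²e⁵/((4πε₀)³ℏ⁴) = 5.131 × 10¹¹ V/m.
6.40 × 5.131 × 10¹¹ V/m = 3.284 × 10¹² V/m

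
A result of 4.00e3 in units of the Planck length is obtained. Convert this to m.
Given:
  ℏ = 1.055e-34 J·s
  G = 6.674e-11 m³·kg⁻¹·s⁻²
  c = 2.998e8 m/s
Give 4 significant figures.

One Planck length: ℓ_P = √(ℏG/c³) = 1.616e-35 m.
4.00e3 × 1.616e-35 m = 6.466e-32 m

6.466e-32 m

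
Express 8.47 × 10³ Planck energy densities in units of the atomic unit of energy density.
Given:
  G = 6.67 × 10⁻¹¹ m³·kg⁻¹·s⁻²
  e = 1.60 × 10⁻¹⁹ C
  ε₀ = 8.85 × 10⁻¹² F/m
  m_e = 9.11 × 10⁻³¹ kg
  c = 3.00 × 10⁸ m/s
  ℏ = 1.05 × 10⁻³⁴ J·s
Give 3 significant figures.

Planck energy density: u_P = c⁷/(ℏG²) = 4.68 × 10¹¹³ J/m³
atomic unit of energy density: u_au = E_h/a₀³ = m_e⁴e¹⁰/((4πε₀)⁵ℏ⁸) = 3.01 × 10¹³ J/m³
8.47 × 10³ × 4.68 × 10¹¹³ / 3.01 × 10¹³ = 1.32 × 10¹⁰⁴

1.32 × 10¹⁰⁴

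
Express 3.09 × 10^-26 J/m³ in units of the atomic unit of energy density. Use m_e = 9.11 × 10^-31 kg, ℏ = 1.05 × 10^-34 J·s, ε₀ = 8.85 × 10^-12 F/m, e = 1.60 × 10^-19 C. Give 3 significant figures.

atomic unit of energy density: u_au = E_h/a₀³ = m_e⁴e¹⁰/((4πε₀)⁵ℏ⁸) = 3.01 × 10^13 J/m³.
3.09 × 10^-26 / 3.01 × 10^13 = 1.03 × 10^-39

1.03 × 10^-39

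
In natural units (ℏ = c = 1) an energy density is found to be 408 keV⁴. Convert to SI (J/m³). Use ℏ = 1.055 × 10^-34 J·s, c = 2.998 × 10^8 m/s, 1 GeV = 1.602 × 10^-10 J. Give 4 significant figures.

[E]/[L]³ = [E]⁴/(ℏc)³; restore (ℏc)⁻³.
1 GeV⁴ → 1/(ℏc)³ × (1 GeV in J)⁴ = 2.082 × 10^37 J/m³.
Convert the energy scale: 408 keV⁴ = 4.08 × 10^-22 GeV⁴.
Result: 4.08 × 10^-22 × 2.082 × 10^37 = 8.493 × 10^15 J/m³.

8.493 × 10^15 J/m³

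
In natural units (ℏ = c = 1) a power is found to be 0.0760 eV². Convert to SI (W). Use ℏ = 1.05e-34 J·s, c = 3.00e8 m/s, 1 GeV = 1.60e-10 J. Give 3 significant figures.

1.85e-5 W

Power is [E]/[T] = [E]²/ℏ.
1 GeV² → 1/ℏ × (1 GeV in J)² = 2.44e14 W.
Convert the energy scale: 0.0760 eV² = 7.60e-20 GeV².
Result: 7.60e-20 × 2.44e14 = 1.85e-5 W.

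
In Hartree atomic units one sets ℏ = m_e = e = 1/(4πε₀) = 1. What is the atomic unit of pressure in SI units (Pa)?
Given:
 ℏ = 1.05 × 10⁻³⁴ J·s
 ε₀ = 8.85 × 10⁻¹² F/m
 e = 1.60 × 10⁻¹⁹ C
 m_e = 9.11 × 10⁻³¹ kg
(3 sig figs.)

3.01 × 10¹³ Pa

P_au = E_h/a₀³ = m_e⁴e¹⁰/((4πε₀)⁵ℏ⁸)
E_h = 4.38 × 10⁻¹⁸ J
a₀ = 5.26 × 10⁻¹¹ m
E_h/a₀³ = 3.01 × 10¹³ Pa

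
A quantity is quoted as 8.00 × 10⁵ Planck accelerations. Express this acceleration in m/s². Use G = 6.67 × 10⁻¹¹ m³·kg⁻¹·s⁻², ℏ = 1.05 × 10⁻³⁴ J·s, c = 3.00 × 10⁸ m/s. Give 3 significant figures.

One Planck acceleration: a_P = √(c⁷/(ℏG)) = 5.59 × 10⁵¹ m/s².
8.00 × 10⁵ × 5.59 × 10⁵¹ m/s² = 4.47 × 10⁵⁷ m/s²

4.47 × 10⁵⁷ m/s²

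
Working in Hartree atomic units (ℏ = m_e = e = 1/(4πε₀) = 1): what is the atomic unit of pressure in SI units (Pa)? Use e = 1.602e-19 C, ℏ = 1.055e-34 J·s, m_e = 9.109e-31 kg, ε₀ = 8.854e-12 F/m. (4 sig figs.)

From ℏ = m_e = e = 1/(4πε₀) = 1 the pressure scale is P_au = E_h/a₀³ = m_e⁴e¹⁰/((4πε₀)⁵ℏ⁸).
E_h = 4.354e-18 J
a₀ = 5.297e-11 m
E_h/a₀³ = 2.929e13 Pa

2.929e13 Pa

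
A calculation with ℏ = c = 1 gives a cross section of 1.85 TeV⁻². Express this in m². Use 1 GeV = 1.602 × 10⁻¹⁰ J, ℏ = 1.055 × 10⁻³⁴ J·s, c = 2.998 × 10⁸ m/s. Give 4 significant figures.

Area is [L]² = [E]⁻²·(ℏc)²; restore (ℏc)².
1 GeV⁻² → (ℏc)² × (1 GeV in J)⁻² = 3.898 × 10⁻³² m².
Convert the energy scale: 1.85 TeV⁻² = 1.85 × 10⁻⁶ GeV⁻².
Result: 1.85 × 10⁻⁶ × 3.898 × 10⁻³² = 7.211 × 10⁻³⁸ m².

7.211 × 10⁻³⁸ m²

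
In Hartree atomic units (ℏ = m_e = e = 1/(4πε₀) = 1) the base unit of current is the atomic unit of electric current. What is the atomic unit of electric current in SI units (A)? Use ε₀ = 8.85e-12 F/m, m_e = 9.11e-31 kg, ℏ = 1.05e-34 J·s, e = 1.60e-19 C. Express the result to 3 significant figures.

I_au = e E_h/ℏ = m_e e⁵/((4πε₀)²ℏ³)
E_h = 4.38e-18 J
e·E_h/ℏ = 6.67e-3 A

6.67e-3 A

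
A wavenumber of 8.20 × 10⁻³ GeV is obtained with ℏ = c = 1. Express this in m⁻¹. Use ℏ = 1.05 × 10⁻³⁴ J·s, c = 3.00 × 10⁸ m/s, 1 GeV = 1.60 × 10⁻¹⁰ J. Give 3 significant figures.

4.17 × 10¹³ m⁻¹

Inverse length is [E]/(ℏc).
1 GeV → 1/(ℏc) × (1 GeV in J) = 5.08 × 10¹⁵ m⁻¹.
Result: 8.20 × 10⁻³ × 5.08 × 10¹⁵ = 4.17 × 10¹³ m⁻¹.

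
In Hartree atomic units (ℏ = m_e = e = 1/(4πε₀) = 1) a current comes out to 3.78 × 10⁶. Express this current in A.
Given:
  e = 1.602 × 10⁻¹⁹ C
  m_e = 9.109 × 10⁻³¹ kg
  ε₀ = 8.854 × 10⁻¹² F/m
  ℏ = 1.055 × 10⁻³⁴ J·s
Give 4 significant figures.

One atomic unit of electric current: I_au = e E_h/ℏ = m_e e⁵/((4πε₀)²ℏ³) = 6.612 × 10⁻³ A.
3.78 × 10⁶ × 6.612 × 10⁻³ A = 2.499 × 10⁴ A

2.499 × 10⁴ A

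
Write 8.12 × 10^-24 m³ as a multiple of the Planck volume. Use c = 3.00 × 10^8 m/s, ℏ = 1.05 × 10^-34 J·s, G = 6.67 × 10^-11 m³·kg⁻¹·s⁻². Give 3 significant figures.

1.94 × 10^81

Planck volume: V_P = (ℏG/c³)^(3/2) = 4.18 × 10^-105 m³.
8.12 × 10^-24 / 4.18 × 10^-105 = 1.94 × 10^81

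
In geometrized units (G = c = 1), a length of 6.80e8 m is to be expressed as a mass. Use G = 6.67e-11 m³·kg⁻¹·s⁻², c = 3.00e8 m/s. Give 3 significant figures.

9.18e35 kg

Length → mass via c²/G.
6.80e8 m × (c²/G) = 9.18e35 kg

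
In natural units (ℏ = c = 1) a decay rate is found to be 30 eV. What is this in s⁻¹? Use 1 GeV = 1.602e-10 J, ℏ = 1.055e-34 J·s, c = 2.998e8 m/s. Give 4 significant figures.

4.555e16 s⁻¹

A rate is [E]/ℏ; divide by ℏ.
1 GeV → 1/ℏ × (1 GeV in J) = 1.518e24 s⁻¹.
Convert the energy scale: 30 eV = 3.00e-8 GeV.
Result: 3.00e-8 × 1.518e24 = 4.555e16 s⁻¹.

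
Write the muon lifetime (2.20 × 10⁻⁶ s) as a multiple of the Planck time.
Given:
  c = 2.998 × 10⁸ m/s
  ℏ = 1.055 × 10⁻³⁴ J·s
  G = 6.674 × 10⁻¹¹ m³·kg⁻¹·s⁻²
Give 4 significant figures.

4.080 × 10³⁷

Planck time: t_P = √(ℏG/c⁵) = 5.392 × 10⁻⁴⁴ s.
2.20 × 10⁻⁶ / 5.392 × 10⁻⁴⁴ = 4.080 × 10³⁷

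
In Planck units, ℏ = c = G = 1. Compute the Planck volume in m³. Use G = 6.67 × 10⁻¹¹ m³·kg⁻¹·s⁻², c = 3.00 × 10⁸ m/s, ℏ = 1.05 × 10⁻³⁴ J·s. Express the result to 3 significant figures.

4.18 × 10⁻¹⁰⁵ m³

Dimensional analysis gives V_P = (ℏG/c³)^(3/2).
  = √(1.75 × 10⁻²⁰⁹)
  = 4.18 × 10⁻¹⁰⁵ m³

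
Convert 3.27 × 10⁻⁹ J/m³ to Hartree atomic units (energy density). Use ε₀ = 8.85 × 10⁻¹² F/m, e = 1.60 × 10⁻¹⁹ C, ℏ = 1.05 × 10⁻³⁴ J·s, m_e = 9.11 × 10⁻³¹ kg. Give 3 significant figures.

atomic unit of energy density: u_au = E_h/a₀³ = m_e⁴e¹⁰/((4πε₀)⁵ℏ⁸) = 3.01 × 10¹³ J/m³.
3.27 × 10⁻⁹ / 3.01 × 10¹³ = 1.09 × 10⁻²²

1.09 × 10⁻²²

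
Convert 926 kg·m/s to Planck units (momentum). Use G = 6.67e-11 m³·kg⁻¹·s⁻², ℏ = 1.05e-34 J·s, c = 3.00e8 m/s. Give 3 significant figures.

142

Planck momentum: p_P = √(ℏc³/G) = 6.52 kg·m/s.
926 / 6.52 = 142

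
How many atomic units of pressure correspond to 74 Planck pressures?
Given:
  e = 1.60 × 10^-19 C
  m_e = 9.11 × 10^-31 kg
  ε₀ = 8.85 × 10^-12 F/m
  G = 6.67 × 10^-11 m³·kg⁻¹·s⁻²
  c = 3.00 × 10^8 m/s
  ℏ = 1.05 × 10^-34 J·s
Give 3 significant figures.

Planck pressure: p_P = c⁷/(ℏG²) = 4.68 × 10^113 Pa
atomic unit of pressure: P_au = E_h/a₀³ = m_e⁴e¹⁰/((4πε₀)⁵ℏ⁸) = 3.01 × 10^13 Pa
74 × 4.68 × 10^113 / 3.01 × 10^13 = 1.15 × 10^102

1.15 × 10^102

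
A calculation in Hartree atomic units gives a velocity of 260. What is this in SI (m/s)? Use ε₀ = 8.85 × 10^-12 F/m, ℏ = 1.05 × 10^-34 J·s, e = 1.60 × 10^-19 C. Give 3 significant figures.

One atomic unit of velocity: v_au = e²/(4πε₀ℏ) = 2.19 × 10^6 m/s.
260 × 2.19 × 10^6 m/s = 5.70 × 10^8 m/s

5.70 × 10^8 m/s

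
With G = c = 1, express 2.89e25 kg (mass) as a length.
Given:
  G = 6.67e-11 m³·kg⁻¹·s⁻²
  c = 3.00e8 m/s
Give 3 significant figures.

0.0214 m

In G = c = 1 units mass has dimensions of length; the conversion factor is G/c².
2.89e25 kg × (G/c²) = 0.0214 m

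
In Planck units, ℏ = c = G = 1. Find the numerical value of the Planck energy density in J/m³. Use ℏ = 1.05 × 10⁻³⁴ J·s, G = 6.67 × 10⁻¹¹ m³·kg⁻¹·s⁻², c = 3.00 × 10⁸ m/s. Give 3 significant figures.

4.68 × 10¹¹³ J/m³

The unique combination of the constants set to 1 with dimensions of energy density is u_P = c⁷/(ℏG²).
  = 2.19 × 10⁵⁹ / 4.67 × 10⁻⁵⁵
  = 4.68 × 10¹¹³ J/m³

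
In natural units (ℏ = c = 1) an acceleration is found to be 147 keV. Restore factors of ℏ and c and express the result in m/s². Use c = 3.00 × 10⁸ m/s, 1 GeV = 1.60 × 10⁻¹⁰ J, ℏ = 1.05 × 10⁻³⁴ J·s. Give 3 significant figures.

Acceleration is [L]/[T]² = c·[E]/ℏ.
1 GeV → c/ℏ × (1 GeV in J) = 4.57 × 10³² m/s².
Convert the energy scale: 147 keV = 1.47 × 10⁻⁴ GeV.
Result: 1.47 × 10⁻⁴ × 4.57 × 10³² = 6.72 × 10²⁸ m/s².

6.72 × 10²⁸ m/s²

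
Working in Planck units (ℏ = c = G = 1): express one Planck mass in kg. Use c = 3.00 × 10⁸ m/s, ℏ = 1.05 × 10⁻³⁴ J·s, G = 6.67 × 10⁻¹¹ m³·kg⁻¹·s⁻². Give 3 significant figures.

Dimensional analysis gives m_P = √(ℏc/G).
  = √(4.72 × 10⁻¹⁶)
  = 2.17 × 10⁻⁸ kg

2.17 × 10⁻⁸ kg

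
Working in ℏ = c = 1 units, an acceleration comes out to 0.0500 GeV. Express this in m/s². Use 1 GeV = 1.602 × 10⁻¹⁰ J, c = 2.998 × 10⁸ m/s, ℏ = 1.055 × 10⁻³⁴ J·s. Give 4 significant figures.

Acceleration is [L]/[T]² = c·[E]/ℏ.
1 GeV → c/ℏ × (1 GeV in J) = 4.552 × 10³² m/s².
Result: 0.0500 × 4.552 × 10³² = 2.276 × 10³¹ m/s².

2.276 × 10³¹ m/s²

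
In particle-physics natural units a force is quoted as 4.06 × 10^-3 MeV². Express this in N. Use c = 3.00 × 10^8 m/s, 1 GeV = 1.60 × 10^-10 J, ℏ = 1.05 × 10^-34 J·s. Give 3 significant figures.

3.30 × 10^-3 N

Force is [E]/[L] = [E]²/(ℏc); restore (ℏc)⁻¹.
1 GeV² → 1/(ℏc) × (1 GeV in J)² = 8.13 × 10^5 N.
Convert the energy scale: 4.06 × 10^-3 MeV² = 4.06 × 10^-9 GeV².
Result: 4.06 × 10^-9 × 8.13 × 10^5 = 3.30 × 10^-3 N.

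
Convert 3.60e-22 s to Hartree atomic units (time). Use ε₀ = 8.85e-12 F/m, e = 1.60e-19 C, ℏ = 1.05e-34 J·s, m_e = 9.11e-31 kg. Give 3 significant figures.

atomic unit of time: τ_au = (4πε₀)²ℏ³/(m_e e⁴) = 2.40e-17 s.
3.60e-22 / 2.40e-17 = 1.50e-5

1.50e-5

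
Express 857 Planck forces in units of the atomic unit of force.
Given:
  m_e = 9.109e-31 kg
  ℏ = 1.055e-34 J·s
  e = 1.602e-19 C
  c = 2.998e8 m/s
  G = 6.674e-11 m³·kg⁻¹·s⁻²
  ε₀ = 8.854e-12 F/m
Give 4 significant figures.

Planck force: F_P = c⁴/G = 1.210e44 N
atomic unit of force: F_au = E_h/a₀ = m_e²e⁶/((4πε₀)³ℏ⁴) = 8.220e-8 N
857 × 1.210e44 / 8.220e-8 = 1.262e54

1.262e54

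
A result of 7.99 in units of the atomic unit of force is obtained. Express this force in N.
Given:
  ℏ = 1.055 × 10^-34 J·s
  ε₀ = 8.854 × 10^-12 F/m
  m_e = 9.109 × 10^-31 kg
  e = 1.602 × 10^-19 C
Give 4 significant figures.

6.568 × 10^-7 N

One atomic unit of force: F_au = E_h/a₀ = m_e²e⁶/((4πε₀)³ℏ⁴) = 8.220 × 10^-8 N.
7.99 × 8.220 × 10^-8 N = 6.568 × 10^-7 N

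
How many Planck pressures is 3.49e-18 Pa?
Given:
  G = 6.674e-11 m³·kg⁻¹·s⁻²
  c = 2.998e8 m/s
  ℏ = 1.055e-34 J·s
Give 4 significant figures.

7.534e-132

Planck pressure: p_P = c⁷/(ℏG²) = 4.632e113 Pa.
3.49e-18 / 4.632e113 = 7.534e-132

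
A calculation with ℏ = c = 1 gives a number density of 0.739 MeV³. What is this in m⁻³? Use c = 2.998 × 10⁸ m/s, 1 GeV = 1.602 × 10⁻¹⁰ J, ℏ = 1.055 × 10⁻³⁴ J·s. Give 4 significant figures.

9.602 × 10³⁷ m⁻³

Number density is [L]⁻³ = [E]³/(ℏc)³.
1 GeV³ → 1/(ℏc)³ × (1 GeV in J)³ = 1.299 × 10⁴⁷ m⁻³.
Convert the energy scale: 0.739 MeV³ = 7.39 × 10⁻¹⁰ GeV³.
Result: 7.39 × 10⁻¹⁰ × 1.299 × 10⁴⁷ = 9.602 × 10³⁷ m⁻³.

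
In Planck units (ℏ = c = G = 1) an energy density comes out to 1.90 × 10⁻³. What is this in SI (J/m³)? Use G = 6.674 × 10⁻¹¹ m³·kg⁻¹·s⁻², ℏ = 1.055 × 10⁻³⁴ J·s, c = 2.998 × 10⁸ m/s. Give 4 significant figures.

One Planck energy density: u_P = c⁷/(ℏG²) = 4.632 × 10¹¹³ J/m³.
1.90 × 10⁻³ × 4.632 × 10¹¹³ J/m³ = 8.801 × 10¹¹⁰ J/m³

8.801 × 10¹¹⁰ J/m³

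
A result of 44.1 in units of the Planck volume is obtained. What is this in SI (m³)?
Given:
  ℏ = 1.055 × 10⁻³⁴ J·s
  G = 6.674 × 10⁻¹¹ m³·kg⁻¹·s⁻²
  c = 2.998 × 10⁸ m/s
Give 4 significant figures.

One Planck volume: V_P = (ℏG/c³)^(3/2) = 4.224 × 10⁻¹⁰⁵ m³.
44.1 × 4.224 × 10⁻¹⁰⁵ m³ = 1.863 × 10⁻¹⁰³ m³

1.863 × 10⁻¹⁰³ m³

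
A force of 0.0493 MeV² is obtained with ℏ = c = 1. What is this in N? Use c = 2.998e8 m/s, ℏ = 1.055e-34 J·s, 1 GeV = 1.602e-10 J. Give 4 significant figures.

Force is [E]/[L] = [E]²/(ℏc); restore (ℏc)⁻¹.
1 GeV² → 1/(ℏc) × (1 GeV in J)² = 8.114e5 N.
Convert the energy scale: 0.0493 MeV² = 4.93e-8 GeV².
Result: 4.93e-8 × 8.114e5 = 0.04000 N.

0.04000 N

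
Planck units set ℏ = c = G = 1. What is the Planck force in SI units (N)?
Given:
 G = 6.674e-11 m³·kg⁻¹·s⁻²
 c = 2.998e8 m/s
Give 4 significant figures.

1.210e44 N

From ℏ = c = G = 1 the force scale is F_P = c⁴/G.
  = 8.078e33 / 6.674e-11
  = 1.210e44 N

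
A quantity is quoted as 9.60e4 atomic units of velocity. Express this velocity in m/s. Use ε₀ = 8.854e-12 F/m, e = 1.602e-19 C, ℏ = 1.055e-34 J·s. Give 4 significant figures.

One atomic unit of velocity: v_au = e²/(4πε₀ℏ) = 2.186e6 m/s.
9.60e4 × 2.186e6 m/s = 2.099e11 m/s

2.099e11 m/s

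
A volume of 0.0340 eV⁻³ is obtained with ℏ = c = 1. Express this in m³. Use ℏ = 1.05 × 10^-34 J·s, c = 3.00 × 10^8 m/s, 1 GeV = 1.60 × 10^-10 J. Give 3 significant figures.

2.59 × 10^-22 m³

Volume is [L]³ = [E]⁻³·(ℏc)³.
1 GeV⁻³ → (ℏc)³ × (1 GeV in J)⁻³ = 7.63 × 10^-48 m³.
Convert the energy scale: 0.0340 eV⁻³ = 3.40 × 10^25 GeV⁻³.
Result: 3.40 × 10^25 × 7.63 × 10^-48 = 2.59 × 10^-22 m³.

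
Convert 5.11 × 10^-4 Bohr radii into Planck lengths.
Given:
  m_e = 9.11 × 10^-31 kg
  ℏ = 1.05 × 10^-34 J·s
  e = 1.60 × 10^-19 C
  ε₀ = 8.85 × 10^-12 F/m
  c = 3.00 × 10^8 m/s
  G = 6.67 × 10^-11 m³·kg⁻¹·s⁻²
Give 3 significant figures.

Bohr radius: a₀ = 4πε₀ℏ²/(m_e e²) = 5.26 × 10^-11 m
Planck length: ℓ_P = √(ℏG/c³) = 1.61 × 10^-35 m
5.11 × 10^-4 × 5.26 × 10^-11 / 1.61 × 10^-35 = 1.67 × 10^21

1.67 × 10^21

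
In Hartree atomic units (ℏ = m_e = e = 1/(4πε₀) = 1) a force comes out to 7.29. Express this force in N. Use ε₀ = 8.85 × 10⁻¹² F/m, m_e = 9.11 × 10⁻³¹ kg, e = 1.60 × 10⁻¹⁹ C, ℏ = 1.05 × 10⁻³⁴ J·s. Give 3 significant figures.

6.07 × 10⁻⁷ N

One atomic unit of force: F_au = E_h/a₀ = m_e²e⁶/((4πε₀)³ℏ⁴) = 8.33 × 10⁻⁸ N.
7.29 × 8.33 × 10⁻⁸ N = 6.07 × 10⁻⁷ N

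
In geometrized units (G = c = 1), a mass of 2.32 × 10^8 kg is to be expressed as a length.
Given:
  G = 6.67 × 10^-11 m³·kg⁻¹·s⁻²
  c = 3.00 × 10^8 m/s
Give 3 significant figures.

In G = c = 1 units mass has dimensions of length; the conversion factor is G/c².
2.32 × 10^8 kg × (G/c²) = 1.72 × 10^-19 m

1.72 × 10^-19 m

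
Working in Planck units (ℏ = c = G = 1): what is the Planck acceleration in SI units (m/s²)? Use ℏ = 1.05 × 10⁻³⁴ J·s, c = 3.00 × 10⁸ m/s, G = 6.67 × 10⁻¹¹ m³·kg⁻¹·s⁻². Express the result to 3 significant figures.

5.59 × 10⁵¹ m/s²

The unique combination of the constants set to 1 with dimensions of acceleration is a_P = √(c⁷/(ℏG)).
  = √(3.12 × 10¹⁰³)
  = 5.59 × 10⁵¹ m/s²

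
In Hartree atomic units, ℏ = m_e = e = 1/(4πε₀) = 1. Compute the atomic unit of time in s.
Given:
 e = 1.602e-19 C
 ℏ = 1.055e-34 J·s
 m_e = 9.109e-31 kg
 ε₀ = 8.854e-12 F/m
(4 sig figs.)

2.423e-17 s

The unique combination of the constants set to 1 with dimensions of time is τ_au = (4πε₀)²ℏ³/(m_e e⁴).
E_h = 4.354e-18 J
ℏ/E_h = 2.423e-17 s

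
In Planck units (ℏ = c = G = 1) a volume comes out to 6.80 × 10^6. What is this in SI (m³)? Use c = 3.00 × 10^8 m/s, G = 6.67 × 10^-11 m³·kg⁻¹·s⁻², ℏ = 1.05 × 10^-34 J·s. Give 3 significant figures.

2.84 × 10^-98 m³

One Planck volume: V_P = (ℏG/c³)^(3/2) = 4.18 × 10^-105 m³.
6.80 × 10^6 × 4.18 × 10^-105 m³ = 2.84 × 10^-98 m³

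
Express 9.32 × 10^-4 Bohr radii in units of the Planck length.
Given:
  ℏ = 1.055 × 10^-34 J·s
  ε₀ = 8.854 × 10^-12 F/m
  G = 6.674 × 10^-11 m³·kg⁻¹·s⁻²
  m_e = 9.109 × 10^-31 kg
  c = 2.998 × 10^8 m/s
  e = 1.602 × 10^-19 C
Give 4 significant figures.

3.054 × 10^21

Bohr radius: a₀ = 4πε₀ℏ²/(m_e e²) = 5.297 × 10^-11 m
Planck length: ℓ_P = √(ℏG/c³) = 1.616 × 10^-35 m
9.32 × 10^-4 × 5.297 × 10^-11 / 1.616 × 10^-35 = 3.054 × 10^21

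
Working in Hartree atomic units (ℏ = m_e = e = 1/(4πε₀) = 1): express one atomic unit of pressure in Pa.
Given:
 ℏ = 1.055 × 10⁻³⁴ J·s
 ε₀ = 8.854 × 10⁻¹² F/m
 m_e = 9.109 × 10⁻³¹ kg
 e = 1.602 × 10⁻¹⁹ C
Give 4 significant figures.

2.929 × 10¹³ Pa

Dimensional analysis gives P_au = E_h/a₀³ = m_e⁴e¹⁰/((4πε₀)⁵ℏ⁸).
E_h = 4.354 × 10⁻¹⁸ J
a₀ = 5.297 × 10⁻¹¹ m
E_h/a₀³ = 2.929 × 10¹³ Pa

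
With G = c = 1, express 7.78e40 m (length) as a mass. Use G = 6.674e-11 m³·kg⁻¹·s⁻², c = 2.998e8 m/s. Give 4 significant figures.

1.048e68 kg

Length → mass via c²/G.
7.78e40 m × (c²/G) = 1.048e68 kg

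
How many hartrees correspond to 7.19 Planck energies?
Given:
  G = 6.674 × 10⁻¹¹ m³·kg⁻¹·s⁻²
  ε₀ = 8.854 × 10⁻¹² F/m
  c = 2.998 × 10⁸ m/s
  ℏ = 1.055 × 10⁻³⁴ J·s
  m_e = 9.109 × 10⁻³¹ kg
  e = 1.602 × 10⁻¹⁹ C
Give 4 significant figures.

3.231 × 10²⁷

Planck energy: E_P = √(ℏc⁵/G) = 1.957 × 10⁹ J
hartree: E_h = m_e e⁴/(4πε₀ℏ)² = 4.354 × 10⁻¹⁸ J
7.19 × 1.957 × 10⁹ / 4.354 × 10⁻¹⁸ = 3.231 × 10²⁷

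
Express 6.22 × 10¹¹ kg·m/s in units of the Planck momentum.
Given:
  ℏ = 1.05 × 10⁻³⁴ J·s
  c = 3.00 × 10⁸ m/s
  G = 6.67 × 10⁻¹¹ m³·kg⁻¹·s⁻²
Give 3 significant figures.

9.54 × 10¹⁰

Planck momentum: p_P = √(ℏc³/G) = 6.52 kg·m/s.
6.22 × 10¹¹ / 6.52 = 9.54 × 10¹⁰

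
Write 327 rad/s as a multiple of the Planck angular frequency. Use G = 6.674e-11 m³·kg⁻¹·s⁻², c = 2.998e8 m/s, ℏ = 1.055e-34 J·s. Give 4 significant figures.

Planck angular frequency: ω_P = √(c⁵/(ℏG)) = 1.855e43 rad/s.
327 / 1.855e43 = 1.763e-41

1.763e-41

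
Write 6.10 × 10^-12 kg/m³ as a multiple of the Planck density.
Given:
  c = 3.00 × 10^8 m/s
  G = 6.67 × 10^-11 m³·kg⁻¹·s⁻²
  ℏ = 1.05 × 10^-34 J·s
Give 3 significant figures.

Planck density: ρ_P = c⁵/(ℏG²) = 5.20 × 10^96 kg/m³.
6.10 × 10^-12 / 5.20 × 10^96 = 1.17 × 10^-108

1.17 × 10^-108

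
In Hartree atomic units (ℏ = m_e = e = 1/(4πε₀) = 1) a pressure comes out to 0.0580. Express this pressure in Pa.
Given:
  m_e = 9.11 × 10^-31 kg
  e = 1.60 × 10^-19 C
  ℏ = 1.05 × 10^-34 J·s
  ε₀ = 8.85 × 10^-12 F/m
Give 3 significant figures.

One atomic unit of pressure: P_au = E_h/a₀³ = m_e⁴e¹⁰/((4πε₀)⁵ℏ⁸) = 3.01 × 10^13 Pa.
0.0580 × 3.01 × 10^13 Pa = 1.75 × 10^12 Pa

1.75 × 10^12 Pa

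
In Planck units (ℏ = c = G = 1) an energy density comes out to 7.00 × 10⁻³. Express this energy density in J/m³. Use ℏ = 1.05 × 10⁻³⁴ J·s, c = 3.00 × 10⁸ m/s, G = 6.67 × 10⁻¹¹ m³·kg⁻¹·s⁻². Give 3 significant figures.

3.28 × 10¹¹¹ J/m³

One Planck energy density: u_P = c⁷/(ℏG²) = 4.68 × 10¹¹³ J/m³.
7.00 × 10⁻³ × 4.68 × 10¹¹³ J/m³ = 3.28 × 10¹¹¹ J/m³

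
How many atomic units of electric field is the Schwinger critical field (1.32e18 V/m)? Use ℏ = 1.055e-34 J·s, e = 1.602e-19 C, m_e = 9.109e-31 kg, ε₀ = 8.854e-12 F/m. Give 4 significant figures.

atomic unit of electric field: E_au = E_h/(e a₀) = m_e²e⁵/((4πε₀)³ℏ⁴) = 5.131e11 V/m.
1.32e18 / 5.131e11 = 2.573e6

2.573e6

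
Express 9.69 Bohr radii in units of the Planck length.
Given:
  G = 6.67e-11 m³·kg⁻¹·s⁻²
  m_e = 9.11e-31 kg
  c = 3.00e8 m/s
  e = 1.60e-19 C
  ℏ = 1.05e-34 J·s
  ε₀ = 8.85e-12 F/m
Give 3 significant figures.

Bohr radius: a₀ = 4πε₀ℏ²/(m_e e²) = 5.26e-11 m
Planck length: ℓ_P = √(ℏG/c³) = 1.61e-35 m
9.69 × 5.26e-11 / 1.61e-35 = 3.16e25

3.16e25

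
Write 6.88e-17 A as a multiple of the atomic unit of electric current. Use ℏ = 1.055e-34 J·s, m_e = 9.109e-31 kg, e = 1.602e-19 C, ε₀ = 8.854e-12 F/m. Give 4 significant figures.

1.041e-14

atomic unit of electric current: I_au = e E_h/ℏ = m_e e⁵/((4πε₀)²ℏ³) = 6.612e-3 A.
6.88e-17 / 6.612e-3 = 1.041e-14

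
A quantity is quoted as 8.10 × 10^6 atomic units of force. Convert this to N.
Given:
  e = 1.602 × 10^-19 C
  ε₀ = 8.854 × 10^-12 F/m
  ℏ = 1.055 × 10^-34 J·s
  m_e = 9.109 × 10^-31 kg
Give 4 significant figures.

0.6658 N

One atomic unit of force: F_au = E_h/a₀ = m_e²e⁶/((4πε₀)³ℏ⁴) = 8.220 × 10^-8 N.
8.10 × 10^6 × 8.220 × 10^-8 N = 0.6658 N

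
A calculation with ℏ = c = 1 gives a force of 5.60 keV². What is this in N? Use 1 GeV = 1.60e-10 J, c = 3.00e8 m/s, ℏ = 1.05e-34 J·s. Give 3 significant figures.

Force is [E]/[L] = [E]²/(ℏc); restore (ℏc)⁻¹.
1 GeV² → 1/(ℏc) × (1 GeV in J)² = 8.13e5 N.
Convert the energy scale: 5.60 keV² = 5.60e-12 GeV².
Result: 5.60e-12 × 8.13e5 = 4.55e-6 N.

4.55e-6 N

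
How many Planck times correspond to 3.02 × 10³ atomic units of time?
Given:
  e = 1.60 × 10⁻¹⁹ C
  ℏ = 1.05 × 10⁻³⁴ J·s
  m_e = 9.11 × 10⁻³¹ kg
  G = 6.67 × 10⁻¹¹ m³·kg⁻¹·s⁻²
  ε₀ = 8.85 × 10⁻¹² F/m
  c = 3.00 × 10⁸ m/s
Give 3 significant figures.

1.35 × 10³⁰

atomic unit of time: τ_au = (4πε₀)²ℏ³/(m_e e⁴) = 2.40 × 10⁻¹⁷ s
Planck time: t_P = √(ℏG/c⁵) = 5.37 × 10⁻⁴⁴ s
3.02 × 10³ × 2.40 × 10⁻¹⁷ / 5.37 × 10⁻⁴⁴ = 1.35 × 10³⁰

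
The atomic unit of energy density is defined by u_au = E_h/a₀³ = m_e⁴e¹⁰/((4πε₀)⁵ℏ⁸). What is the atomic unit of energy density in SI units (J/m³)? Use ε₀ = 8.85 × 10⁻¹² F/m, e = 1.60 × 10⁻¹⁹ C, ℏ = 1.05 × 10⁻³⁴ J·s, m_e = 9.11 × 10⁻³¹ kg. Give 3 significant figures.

u_au = E_h/a₀³ = m_e⁴e¹⁰/((4πε₀)⁵ℏ⁸)
E_h = 4.38 × 10⁻¹⁸ J
a₀ = 5.26 × 10⁻¹¹ m
E_h/a₀³ = 3.01 × 10¹³ J/m³

3.01 × 10¹³ J/m³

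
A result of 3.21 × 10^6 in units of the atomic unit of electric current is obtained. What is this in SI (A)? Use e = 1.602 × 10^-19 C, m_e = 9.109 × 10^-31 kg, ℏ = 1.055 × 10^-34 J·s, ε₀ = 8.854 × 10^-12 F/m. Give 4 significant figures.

2.122 × 10^4 A

One atomic unit of electric current: I_au = e E_h/ℏ = m_e e⁵/((4πε₀)²ℏ³) = 6.612 × 10^-3 A.
3.21 × 10^6 × 6.612 × 10^-3 A = 2.122 × 10^4 A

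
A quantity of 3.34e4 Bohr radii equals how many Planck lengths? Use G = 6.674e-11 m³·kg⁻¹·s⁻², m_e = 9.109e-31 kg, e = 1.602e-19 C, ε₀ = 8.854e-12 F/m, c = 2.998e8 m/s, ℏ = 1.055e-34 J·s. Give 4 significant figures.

1.095e29

Bohr radius: a₀ = 4πε₀ℏ²/(m_e e²) = 5.297e-11 m
Planck length: ℓ_P = √(ℏG/c³) = 1.616e-35 m
3.34e4 × 5.297e-11 / 1.616e-35 = 1.095e29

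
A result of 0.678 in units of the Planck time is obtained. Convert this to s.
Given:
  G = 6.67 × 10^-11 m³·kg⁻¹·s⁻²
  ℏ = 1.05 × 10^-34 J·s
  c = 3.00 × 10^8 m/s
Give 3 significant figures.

3.64 × 10^-44 s

One Planck time: t_P = √(ℏG/c⁵) = 5.37 × 10^-44 s.
0.678 × 5.37 × 10^-44 s = 3.64 × 10^-44 s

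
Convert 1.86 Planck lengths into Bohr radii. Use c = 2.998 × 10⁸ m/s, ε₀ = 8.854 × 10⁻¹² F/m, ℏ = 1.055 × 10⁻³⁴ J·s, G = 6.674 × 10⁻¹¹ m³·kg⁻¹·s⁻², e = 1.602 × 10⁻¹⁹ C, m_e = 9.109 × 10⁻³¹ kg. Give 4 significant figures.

Planck length: ℓ_P = √(ℏG/c³) = 1.616 × 10⁻³⁵ m
Bohr radius: a₀ = 4πε₀ℏ²/(m_e e²) = 5.297 × 10⁻¹¹ m
1.86 × 1.616 × 10⁻³⁵ / 5.297 × 10⁻¹¹ = 5.676 × 10⁻²⁵

5.676 × 10⁻²⁵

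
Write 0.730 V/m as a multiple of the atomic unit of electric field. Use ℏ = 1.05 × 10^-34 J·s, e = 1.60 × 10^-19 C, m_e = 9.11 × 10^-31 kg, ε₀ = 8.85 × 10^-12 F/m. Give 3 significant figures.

1.40 × 10^-12

atomic unit of electric field: E_au = E_h/(e a₀) = m_e²e⁵/((4πε₀)³ℏ⁴) = 5.20 × 10^11 V/m.
0.730 / 5.20 × 10^11 = 1.40 × 10^-12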